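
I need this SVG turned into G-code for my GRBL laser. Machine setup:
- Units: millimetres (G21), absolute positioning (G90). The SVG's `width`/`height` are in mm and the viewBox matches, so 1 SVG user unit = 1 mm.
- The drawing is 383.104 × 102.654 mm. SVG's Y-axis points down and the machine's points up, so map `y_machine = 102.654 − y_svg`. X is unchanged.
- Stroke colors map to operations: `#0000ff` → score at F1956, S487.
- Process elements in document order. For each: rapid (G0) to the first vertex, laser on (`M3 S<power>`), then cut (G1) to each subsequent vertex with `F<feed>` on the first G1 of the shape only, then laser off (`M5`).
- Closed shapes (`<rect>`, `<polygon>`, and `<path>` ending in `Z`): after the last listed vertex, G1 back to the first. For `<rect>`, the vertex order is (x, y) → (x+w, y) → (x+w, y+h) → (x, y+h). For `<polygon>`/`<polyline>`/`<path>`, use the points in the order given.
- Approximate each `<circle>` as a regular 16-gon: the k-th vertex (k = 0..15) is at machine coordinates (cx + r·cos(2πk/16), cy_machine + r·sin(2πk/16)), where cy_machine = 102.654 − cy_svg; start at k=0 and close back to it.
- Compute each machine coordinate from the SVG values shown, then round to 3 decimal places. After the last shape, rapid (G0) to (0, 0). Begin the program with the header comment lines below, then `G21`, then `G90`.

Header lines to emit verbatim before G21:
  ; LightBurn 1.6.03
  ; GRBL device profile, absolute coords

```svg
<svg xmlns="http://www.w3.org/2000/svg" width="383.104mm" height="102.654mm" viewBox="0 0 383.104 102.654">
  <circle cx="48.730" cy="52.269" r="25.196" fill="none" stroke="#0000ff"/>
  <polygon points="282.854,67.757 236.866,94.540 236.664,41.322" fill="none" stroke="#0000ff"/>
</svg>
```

viewBox `0 0 383.104 102.654` with mm width/height → 1 unit = 1 mm. Flip: y_m = 102.654 − y_svg.

**Shape 1** — `<circle>` circle, stroke `#0000ff` → score (S487, F1956). Machine vertices: (73.926,50.385) → (72.008,60.027) → (66.546,68.201) → (58.372,73.663) → (48.730,75.581) → (39.088,73.663) → (30.914,68.201) → (25.452,60.027) → (23.534,50.385) → (25.452,40.743) → (30.914,32.569) → (39.088,27.107) → (48.730,25.189) → (58.372,27.107) → (66.546,32.569) → (72.008,40.743) → (73.926,50.385). Closed: final G1 returns to the first vertex.

**Shape 2** — `<polygon>` regular polygon, stroke `#0000ff` → score (S487, F1956). Machine vertices: (282.854,34.897) → (236.866,8.114) → (236.664,61.332) → (282.854,34.897). Closed: final G1 returns to the first vertex.

; LightBurn 1.6.03
; GRBL device profile, absolute coords
G21
G90
G0 X73.926 Y50.385
M3 S487
G1 X72.008 Y60.027 F1956
G1 X66.546 Y68.201
G1 X58.372 Y73.663
G1 X48.730 Y75.581
G1 X39.088 Y73.663
G1 X30.914 Y68.201
G1 X25.452 Y60.027
G1 X23.534 Y50.385
G1 X25.452 Y40.743
G1 X30.914 Y32.569
G1 X39.088 Y27.107
G1 X48.730 Y25.189
G1 X58.372 Y27.107
G1 X66.546 Y32.569
G1 X72.008 Y40.743
G1 X73.926 Y50.385
M5
G0 X282.854 Y34.897
M3 S487
G1 X236.866 Y8.114 F1956
G1 X236.664 Y61.332
G1 X282.854 Y34.897
M5
G0 X0.000 Y0.000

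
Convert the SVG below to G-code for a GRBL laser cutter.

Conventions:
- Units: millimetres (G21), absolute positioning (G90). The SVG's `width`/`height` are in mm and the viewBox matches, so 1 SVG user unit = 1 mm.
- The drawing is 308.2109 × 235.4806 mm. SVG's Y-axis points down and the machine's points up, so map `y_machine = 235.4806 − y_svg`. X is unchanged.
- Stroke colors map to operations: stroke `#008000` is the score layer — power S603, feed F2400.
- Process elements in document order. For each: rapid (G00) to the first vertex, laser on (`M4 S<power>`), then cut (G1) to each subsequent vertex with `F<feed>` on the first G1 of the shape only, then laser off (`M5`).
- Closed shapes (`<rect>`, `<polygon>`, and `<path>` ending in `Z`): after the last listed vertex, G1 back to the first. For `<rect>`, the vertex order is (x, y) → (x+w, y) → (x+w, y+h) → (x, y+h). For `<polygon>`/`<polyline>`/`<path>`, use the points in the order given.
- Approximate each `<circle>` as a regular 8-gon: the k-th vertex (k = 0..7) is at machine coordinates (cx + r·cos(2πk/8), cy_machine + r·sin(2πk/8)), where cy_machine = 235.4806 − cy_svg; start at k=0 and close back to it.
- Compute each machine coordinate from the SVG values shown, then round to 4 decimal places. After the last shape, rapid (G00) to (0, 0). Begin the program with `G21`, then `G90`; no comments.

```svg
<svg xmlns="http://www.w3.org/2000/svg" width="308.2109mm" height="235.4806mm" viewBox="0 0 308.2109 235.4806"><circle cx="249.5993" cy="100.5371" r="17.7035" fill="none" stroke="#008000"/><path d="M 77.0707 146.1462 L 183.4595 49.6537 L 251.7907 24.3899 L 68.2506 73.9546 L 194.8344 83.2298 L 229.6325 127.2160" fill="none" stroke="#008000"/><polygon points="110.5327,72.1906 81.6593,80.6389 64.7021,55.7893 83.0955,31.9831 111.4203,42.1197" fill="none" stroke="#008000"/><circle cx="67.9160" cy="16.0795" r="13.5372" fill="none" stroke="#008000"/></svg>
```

1 u = 1 mm; y_m = 235.4806 − y.

[1] `<circle>` circle, #008000→score S603 F2400: (267.3028,134.9435) → (262.1176,147.4618) → (249.5993,152.6470) → (237.0810,147.4618) → (231.8958,134.9435) → (237.0810,122.4252) → (249.5993,117.2400) → (262.1176,122.4252) → (267.3028,134.9435) (closed)

[2] `<path>` open polyline, #008000→score S603 F2400: (77.0707,89.3344) → (183.4595,185.8269) → (251.7907,211.0907) → (68.2506,161.5260) → (194.8344,152.2508) → (229.6325,108.2646)

[3] `<polygon>` regular polygon, #008000→score S603 F2400: (110.5327,163.2900) → (81.6593,154.8417) → (64.7021,179.6913) → (83.0955,203.4975) → (111.4203,193.3609) → (110.5327,163.2900) (closed)

[4] `<circle>` circle, #008000→score S603 F2400: (81.4532,219.4011) → (77.4882,228.9733) → (67.9160,232.9383) → (58.3438,228.9733) → (54.3788,219.4011) → (58.3438,209.8289) → (67.9160,205.8639) → (77.4882,209.8289) → (81.4532,219.4011) (closed)

G21
G90
G00 X267.3028 Y134.9435
M4 S603
G1 X262.1176 Y147.4618 F2400
G1 X249.5993 Y152.6470
G1 X237.0810 Y147.4618
G1 X231.8958 Y134.9435
G1 X237.0810 Y122.4252
G1 X249.5993 Y117.2400
G1 X262.1176 Y122.4252
G1 X267.3028 Y134.9435
M5
G00 X77.0707 Y89.3344
M4 S603
G1 X183.4595 Y185.8269 F2400
G1 X251.7907 Y211.0907
G1 X68.2506 Y161.5260
G1 X194.8344 Y152.2508
G1 X229.6325 Y108.2646
M5
G00 X110.5327 Y163.2900
M4 S603
G1 X81.6593 Y154.8417 F2400
G1 X64.7021 Y179.6913
G1 X83.0955 Y203.4975
G1 X111.4203 Y193.3609
G1 X110.5327 Y163.2900
M5
G00 X81.4532 Y219.4011
M4 S603
G1 X77.4882 Y228.9733 F2400
G1 X67.9160 Y232.9383
G1 X58.3438 Y228.9733
G1 X54.3788 Y219.4011
G1 X58.3438 Y209.8289
G1 X67.9160 Y205.8639
G1 X77.4882 Y209.8289
G1 X81.4532 Y219.4011
M5
G00 X0.0000 Y0.0000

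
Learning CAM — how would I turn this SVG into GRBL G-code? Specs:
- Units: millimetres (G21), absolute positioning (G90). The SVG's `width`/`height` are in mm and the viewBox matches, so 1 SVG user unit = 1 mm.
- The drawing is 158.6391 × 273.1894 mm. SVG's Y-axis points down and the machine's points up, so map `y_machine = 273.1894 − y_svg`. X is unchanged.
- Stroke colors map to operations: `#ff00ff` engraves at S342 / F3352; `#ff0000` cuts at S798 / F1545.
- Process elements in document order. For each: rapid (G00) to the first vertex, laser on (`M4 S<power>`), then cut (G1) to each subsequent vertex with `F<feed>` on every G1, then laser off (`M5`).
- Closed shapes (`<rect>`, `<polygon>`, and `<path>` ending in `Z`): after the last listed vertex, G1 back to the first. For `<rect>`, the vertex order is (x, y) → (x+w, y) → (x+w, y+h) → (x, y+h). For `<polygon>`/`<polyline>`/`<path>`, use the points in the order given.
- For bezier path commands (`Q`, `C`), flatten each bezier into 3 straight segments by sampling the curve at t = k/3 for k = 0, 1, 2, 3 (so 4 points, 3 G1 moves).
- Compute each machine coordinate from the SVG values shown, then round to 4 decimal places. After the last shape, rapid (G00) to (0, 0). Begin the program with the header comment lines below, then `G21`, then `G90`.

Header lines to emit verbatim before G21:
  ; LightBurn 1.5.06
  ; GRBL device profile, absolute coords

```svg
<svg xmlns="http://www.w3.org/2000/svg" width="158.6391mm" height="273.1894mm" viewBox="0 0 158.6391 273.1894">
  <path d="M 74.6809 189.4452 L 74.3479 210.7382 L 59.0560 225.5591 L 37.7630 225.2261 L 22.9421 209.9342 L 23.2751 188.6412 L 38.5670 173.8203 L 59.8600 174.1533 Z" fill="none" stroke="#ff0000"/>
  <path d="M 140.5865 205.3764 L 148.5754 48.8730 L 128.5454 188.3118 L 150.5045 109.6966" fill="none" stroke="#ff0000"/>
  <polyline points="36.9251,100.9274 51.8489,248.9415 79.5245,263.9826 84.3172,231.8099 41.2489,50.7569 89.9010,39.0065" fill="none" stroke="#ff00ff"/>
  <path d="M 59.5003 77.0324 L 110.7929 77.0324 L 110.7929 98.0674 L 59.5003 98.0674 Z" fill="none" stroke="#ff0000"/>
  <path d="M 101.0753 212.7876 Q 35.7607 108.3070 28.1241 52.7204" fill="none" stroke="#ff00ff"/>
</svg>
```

Since the viewBox matches the mm dimensions, user units are millimetres directly. The only transform is the Y-flip y_m = 273.1894 − y_svg.

Shape 1 is a regular polygon drawn with `<path>`. Its stroke #ff0000 means cut at S798, F1545. After flipping Y the toolpath is (74.6809,83.7442) → (74.3479,62.4512) → (59.0560,47.6303) → (37.7630,47.9633) → (22.9421,63.2552) → (23.2751,84.5482) → (38.5670,99.3691) → (59.8600,99.0361) → (74.6809,83.7442), returning to the start.

Shape 2 is a open polyline drawn with `<path>`. Its stroke #ff0000 means cut at S798, F1545. After flipping Y the toolpath is (140.5865,67.8130) → (148.5754,224.3164) → (128.5454,84.8776) → (150.5045,163.4928).

Shape 3 is a open polyline drawn with `<polyline>`. Its stroke #ff00ff means engrave at S342, F3352. After flipping Y the toolpath is (36.9251,172.2620) → (51.8489,24.2479) → (79.5245,9.2068) → (84.3172,41.3795) → (41.2489,222.4325) → (89.9010,234.1829).

Shape 4 is a rectangle drawn with `<path>`. Its stroke #ff0000 means cut at S798, F1545. After flipping Y the toolpath is (59.5003,196.1570) → (110.7929,196.1570) → (110.7929,175.1220) → (59.5003,175.1220) → (59.5003,196.1570), returning to the start.

Shape 5 is a quadratic bezier drawn with `<path>`. Its stroke #ff00ff means engrave at S342, F3352. After flipping Y the toolpath is (101.0753,60.4018) → (63.9409,124.6229) → (39.6238,177.9786) → (28.1241,220.4690).

; LightBurn 1.5.06
; GRBL device profile, absolute coords
G21
G90
G00 X74.6809 Y83.7442
M4 S798
G1 X74.3479 Y62.4512 F1545
G1 X59.0560 Y47.6303 F1545
G1 X37.7630 Y47.9633 F1545
G1 X22.9421 Y63.2552 F1545
G1 X23.2751 Y84.5482 F1545
G1 X38.5670 Y99.3691 F1545
G1 X59.8600 Y99.0361 F1545
G1 X74.6809 Y83.7442 F1545
M5
G00 X140.5865 Y67.8130
M4 S798
G1 X148.5754 Y224.3164 F1545
G1 X128.5454 Y84.8776 F1545
G1 X150.5045 Y163.4928 F1545
M5
G00 X36.9251 Y172.2620
M4 S342
G1 X51.8489 Y24.2479 F3352
G1 X79.5245 Y9.2068 F3352
G1 X84.3172 Y41.3795 F3352
G1 X41.2489 Y222.4325 F3352
G1 X89.9010 Y234.1829 F3352
M5
G00 X59.5003 Y196.1570
M4 S798
G1 X110.7929 Y196.1570 F1545
G1 X110.7929 Y175.1220 F1545
G1 X59.5003 Y175.1220 F1545
G1 X59.5003 Y196.1570 F1545
M5
G00 X101.0753 Y60.4018
M4 S342
G1 X63.9409 Y124.6229 F3352
G1 X39.6238 Y177.9786 F3352
G1 X28.1241 Y220.4690 F3352
M5
G00 X0.0000 Y0.0000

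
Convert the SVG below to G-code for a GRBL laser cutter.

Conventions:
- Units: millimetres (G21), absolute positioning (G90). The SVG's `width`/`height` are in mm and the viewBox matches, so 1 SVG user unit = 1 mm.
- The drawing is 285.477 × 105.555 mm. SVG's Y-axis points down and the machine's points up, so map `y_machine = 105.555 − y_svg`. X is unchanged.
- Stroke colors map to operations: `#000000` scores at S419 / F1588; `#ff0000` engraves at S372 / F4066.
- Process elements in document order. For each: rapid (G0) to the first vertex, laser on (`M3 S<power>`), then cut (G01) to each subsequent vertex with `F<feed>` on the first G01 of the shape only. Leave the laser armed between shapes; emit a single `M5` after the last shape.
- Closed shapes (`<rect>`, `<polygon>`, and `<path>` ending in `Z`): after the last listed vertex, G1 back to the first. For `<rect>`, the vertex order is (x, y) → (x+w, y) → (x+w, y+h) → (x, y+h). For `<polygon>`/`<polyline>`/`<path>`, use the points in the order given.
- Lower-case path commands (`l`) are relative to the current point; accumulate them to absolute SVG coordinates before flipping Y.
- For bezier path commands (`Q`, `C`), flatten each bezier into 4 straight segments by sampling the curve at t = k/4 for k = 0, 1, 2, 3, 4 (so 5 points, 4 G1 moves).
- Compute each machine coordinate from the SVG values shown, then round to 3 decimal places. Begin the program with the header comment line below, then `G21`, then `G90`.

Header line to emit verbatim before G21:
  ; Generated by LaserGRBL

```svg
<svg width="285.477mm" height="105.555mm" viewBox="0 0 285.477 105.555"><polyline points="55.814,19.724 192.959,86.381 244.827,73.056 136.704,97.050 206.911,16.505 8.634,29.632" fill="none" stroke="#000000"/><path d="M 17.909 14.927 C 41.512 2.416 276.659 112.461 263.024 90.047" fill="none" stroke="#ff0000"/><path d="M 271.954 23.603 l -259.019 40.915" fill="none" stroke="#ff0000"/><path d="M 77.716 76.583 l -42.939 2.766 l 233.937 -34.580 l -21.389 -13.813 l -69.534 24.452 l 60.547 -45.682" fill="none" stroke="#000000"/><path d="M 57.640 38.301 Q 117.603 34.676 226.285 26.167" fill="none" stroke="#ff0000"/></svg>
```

; Generated by LaserGRBL
G21
G90
G0 X55.814 Y85.831
M3 S419
G01 X192.959 Y19.174 F1588
G01 X244.827 Y32.499
G01 X136.704 Y8.505
G01 X206.911 Y89.050
G01 X8.634 Y75.923
G0 X17.909 Y90.628
M3 S372
G01 X68.083 Y81.017 F4066
G01 X154.431 Y49.354
G01 X233.796 Y19.549
G01 X263.024 Y15.508
G0 X271.954 Y81.952
M3 S372
G01 X12.935 Y41.037 F4066
G0 X77.716 Y28.972
M3 S419
G01 X34.777 Y26.206 F1588
G01 X268.714 Y60.786
G01 X247.325 Y74.599
G01 X177.791 Y50.147
G01 X238.338 Y95.829
G0 X57.640 Y67.254
M3 S372
G01 X90.666 Y69.372 F4066
G01 X129.783 Y72.100
G01 X174.989 Y75.439
G01 X226.285 Y79.388
M5

1 u = 1 mm; y_m = 105.555 − y.

[1] `<polyline>` open polyline, #000000→score S419 F1588: (55.814,85.831) → (192.959,19.174) → (244.827,32.499) → (136.704,8.505) → (206.911,89.050) → (8.634,75.923)

[2] `<path>` cubic bezier, #ff0000→engrave S372 F4066: (17.909,90.628) → (68.083,81.017) → (154.431,49.354) → (233.796,19.549) → (263.024,15.508)

[3] `<path>` line segment, #ff0000→engrave S372 F4066: (271.954,81.952) → (12.935,41.037)

[4] `<path>` open polyline, #000000→score S419 F1588: (77.716,28.972) → (34.777,26.206) → (268.714,60.786) → (247.325,74.599) → (177.791,50.147) → (238.338,95.829)

[5] `<path>` quadratic bezier, #ff0000→engrave S372 F4066: (57.640,67.254) → (90.666,69.372) → (129.783,72.100) → (174.989,75.439) → (226.285,79.388)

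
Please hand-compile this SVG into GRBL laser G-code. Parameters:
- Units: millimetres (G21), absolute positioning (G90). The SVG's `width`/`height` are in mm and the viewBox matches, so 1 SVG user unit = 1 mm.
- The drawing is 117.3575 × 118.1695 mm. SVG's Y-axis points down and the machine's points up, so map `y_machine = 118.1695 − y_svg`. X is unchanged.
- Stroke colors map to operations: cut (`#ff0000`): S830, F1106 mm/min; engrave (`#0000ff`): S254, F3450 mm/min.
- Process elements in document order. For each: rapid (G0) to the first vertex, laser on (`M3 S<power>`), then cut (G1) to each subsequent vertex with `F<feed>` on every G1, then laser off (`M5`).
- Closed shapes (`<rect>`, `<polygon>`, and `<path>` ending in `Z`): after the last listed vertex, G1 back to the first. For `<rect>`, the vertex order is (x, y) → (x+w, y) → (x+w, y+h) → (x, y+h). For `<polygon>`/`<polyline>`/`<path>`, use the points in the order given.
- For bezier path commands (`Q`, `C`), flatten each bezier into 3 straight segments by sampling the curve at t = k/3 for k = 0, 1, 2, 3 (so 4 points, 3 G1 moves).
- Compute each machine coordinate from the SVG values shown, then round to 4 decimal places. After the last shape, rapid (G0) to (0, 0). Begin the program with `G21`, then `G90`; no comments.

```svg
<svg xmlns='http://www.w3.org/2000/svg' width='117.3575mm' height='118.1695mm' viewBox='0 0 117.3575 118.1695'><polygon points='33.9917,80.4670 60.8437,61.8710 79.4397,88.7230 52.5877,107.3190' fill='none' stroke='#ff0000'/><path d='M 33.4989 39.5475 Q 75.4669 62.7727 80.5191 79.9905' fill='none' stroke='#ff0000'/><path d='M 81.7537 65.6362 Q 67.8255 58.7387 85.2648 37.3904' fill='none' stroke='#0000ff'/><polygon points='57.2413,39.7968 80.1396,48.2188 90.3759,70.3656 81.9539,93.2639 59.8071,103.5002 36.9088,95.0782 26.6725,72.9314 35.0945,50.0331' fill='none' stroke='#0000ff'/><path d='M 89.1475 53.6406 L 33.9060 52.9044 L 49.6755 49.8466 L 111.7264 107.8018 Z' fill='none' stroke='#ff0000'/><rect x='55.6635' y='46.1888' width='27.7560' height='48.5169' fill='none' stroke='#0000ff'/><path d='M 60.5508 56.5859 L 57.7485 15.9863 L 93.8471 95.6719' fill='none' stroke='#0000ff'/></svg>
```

1 u = 1 mm; y_m = 118.1695 − y.

[1] `<polygon>` regular polygon, #ff0000→cut S830 F1106: (33.9917,37.7025) → (60.8437,56.2985) → (79.4397,29.4465) → (52.5877,10.8505) → (33.9917,37.7025) (closed)

[2] `<path>` quadratic bezier, #ff0000→cut S830 F1106: (33.4989,78.6220) → (57.3758,63.8060) → (73.0492,50.3250) → (80.5191,38.1790)

[3] `<path>` quadratic bezier, #0000ff→engrave S254 F3450: (81.7537,52.5333) → (75.9535,58.7373) → (77.1239,68.1525) → (85.2648,80.7791)

[4] `<polygon>` regular polygon, #0000ff→engrave S254 F3450: (57.2413,78.3727) → (80.1396,69.9507) → (90.3759,47.8039) → (81.9539,24.9056) → (59.8071,14.6693) → (36.9088,23.0913) → (26.6725,45.2381) → (35.0945,68.1364) → (57.2413,78.3727) (closed)

[5] `<path>` closed polygon, #ff0000→cut S830 F1106: (89.1475,64.5289) → (33.9060,65.2651) → (49.6755,68.3229) → (111.7264,10.3677) → (89.1475,64.5289) (closed)

[6] `<rect>` rectangle, #0000ff→engrave S254 F3450: (55.6635,71.9807) → (83.4195,71.9807) → (83.4195,23.4638) → (55.6635,23.4638) → (55.6635,71.9807) (closed)

[7] `<path>` open polyline, #0000ff→engrave S254 F3450: (60.5508,61.5836) → (57.7485,102.1832) → (93.8471,22.4976)

G21
G90
G0 X33.9917 Y37.7025
M3 S830
G1 X60.8437 Y56.2985 F1106
G1 X79.4397 Y29.4465 F1106
G1 X52.5877 Y10.8505 F1106
G1 X33.9917 Y37.7025 F1106
M5
G0 X33.4989 Y78.6220
M3 S830
G1 X57.3758 Y63.8060 F1106
G1 X73.0492 Y50.3250 F1106
G1 X80.5191 Y38.1790 F1106
M5
G0 X81.7537 Y52.5333
M3 S254
G1 X75.9535 Y58.7373 F3450
G1 X77.1239 Y68.1525 F3450
G1 X85.2648 Y80.7791 F3450
M5
G0 X57.2413 Y78.3727
M3 S254
G1 X80.1396 Y69.9507 F3450
G1 X90.3759 Y47.8039 F3450
G1 X81.9539 Y24.9056 F3450
G1 X59.8071 Y14.6693 F3450
G1 X36.9088 Y23.0913 F3450
G1 X26.6725 Y45.2381 F3450
G1 X35.0945 Y68.1364 F3450
G1 X57.2413 Y78.3727 F3450
M5
G0 X89.1475 Y64.5289
M3 S830
G1 X33.9060 Y65.2651 F1106
G1 X49.6755 Y68.3229 F1106
G1 X111.7264 Y10.3677 F1106
G1 X89.1475 Y64.5289 F1106
M5
G0 X55.6635 Y71.9807
M3 S254
G1 X83.4195 Y71.9807 F3450
G1 X83.4195 Y23.4638 F3450
G1 X55.6635 Y23.4638 F3450
G1 X55.6635 Y71.9807 F3450
M5
G0 X60.5508 Y61.5836
M3 S254
G1 X57.7485 Y102.1832 F3450
G1 X93.8471 Y22.4976 F3450
M5
G0 X0.0000 Y0.0000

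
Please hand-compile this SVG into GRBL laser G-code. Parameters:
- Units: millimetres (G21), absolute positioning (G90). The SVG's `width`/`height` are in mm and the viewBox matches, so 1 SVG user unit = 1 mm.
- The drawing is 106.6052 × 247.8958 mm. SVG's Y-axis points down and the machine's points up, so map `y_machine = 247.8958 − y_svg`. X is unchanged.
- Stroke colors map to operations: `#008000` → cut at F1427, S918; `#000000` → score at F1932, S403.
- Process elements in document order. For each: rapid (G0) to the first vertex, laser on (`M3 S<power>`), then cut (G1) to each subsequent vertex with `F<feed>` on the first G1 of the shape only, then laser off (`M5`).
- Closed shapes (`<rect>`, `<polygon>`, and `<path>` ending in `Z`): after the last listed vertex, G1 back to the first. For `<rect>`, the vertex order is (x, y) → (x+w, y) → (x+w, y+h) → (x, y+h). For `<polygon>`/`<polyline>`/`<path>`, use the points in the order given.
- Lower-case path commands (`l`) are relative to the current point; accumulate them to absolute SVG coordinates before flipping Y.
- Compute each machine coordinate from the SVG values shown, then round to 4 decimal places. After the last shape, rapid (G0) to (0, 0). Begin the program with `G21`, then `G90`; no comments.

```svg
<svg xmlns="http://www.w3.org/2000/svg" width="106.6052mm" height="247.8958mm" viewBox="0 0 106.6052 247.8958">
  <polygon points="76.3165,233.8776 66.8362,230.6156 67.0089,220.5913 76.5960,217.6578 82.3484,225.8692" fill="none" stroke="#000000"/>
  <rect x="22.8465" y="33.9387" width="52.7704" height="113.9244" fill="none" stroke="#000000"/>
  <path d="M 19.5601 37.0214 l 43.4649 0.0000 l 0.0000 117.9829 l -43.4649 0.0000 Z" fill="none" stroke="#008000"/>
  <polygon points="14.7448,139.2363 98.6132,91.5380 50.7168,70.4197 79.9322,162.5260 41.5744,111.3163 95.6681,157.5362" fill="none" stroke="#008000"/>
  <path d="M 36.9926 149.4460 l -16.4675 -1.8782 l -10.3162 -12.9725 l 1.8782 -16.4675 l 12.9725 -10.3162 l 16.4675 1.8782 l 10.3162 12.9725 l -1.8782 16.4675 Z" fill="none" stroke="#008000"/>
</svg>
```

1 u = 1 mm; y_m = 247.8958 − y.

[1] `<polygon>` regular polygon, #000000→score S403 F1932: (76.3165,14.0182) → (66.8362,17.2802) → (67.0089,27.3045) → (76.5960,30.2380) → (82.3484,22.0266) → (76.3165,14.0182) (closed)

[2] `<rect>` rectangle, #000000→score S403 F1932: (22.8465,213.9571) → (75.6169,213.9571) → (75.6169,100.0327) → (22.8465,100.0327) → (22.8465,213.9571) (closed)

[3] `<path>` rectangle, #008000→cut S918 F1427: (19.5601,210.8744) → (63.0250,210.8744) → (63.0250,92.8915) → (19.5601,92.8915) → (19.5601,210.8744) (closed)

[4] `<polygon>` closed polygon, #008000→cut S918 F1427: (14.7448,108.6595) → (98.6132,156.3578) → (50.7168,177.4761) → (79.9322,85.3698) → (41.5744,136.5795) → (95.6681,90.3596) → (14.7448,108.6595) (closed)

[5] `<path>` regular polygon, #008000→cut S918 F1427: (36.9926,98.4498) → (20.5251,100.3280) → (10.2089,113.3005) → (12.0871,129.7680) → (25.0596,140.0842) → (41.5271,138.2060) → (51.8433,125.2335) → (49.9651,108.7660) → (36.9926,98.4498) (closed)

G21
G90
G0 X76.3165 Y14.0182
M3 S403
G1 X66.8362 Y17.2802 F1932
G1 X67.0089 Y27.3045
G1 X76.5960 Y30.2380
G1 X82.3484 Y22.0266
G1 X76.3165 Y14.0182
M5
G0 X22.8465 Y213.9571
M3 S403
G1 X75.6169 Y213.9571 F1932
G1 X75.6169 Y100.0327
G1 X22.8465 Y100.0327
G1 X22.8465 Y213.9571
M5
G0 X19.5601 Y210.8744
M3 S918
G1 X63.0250 Y210.8744 F1427
G1 X63.0250 Y92.8915
G1 X19.5601 Y92.8915
G1 X19.5601 Y210.8744
M5
G0 X14.7448 Y108.6595
M3 S918
G1 X98.6132 Y156.3578 F1427
G1 X50.7168 Y177.4761
G1 X79.9322 Y85.3698
G1 X41.5744 Y136.5795
G1 X95.6681 Y90.3596
G1 X14.7448 Y108.6595
M5
G0 X36.9926 Y98.4498
M3 S918
G1 X20.5251 Y100.3280 F1427
G1 X10.2089 Y113.3005
G1 X12.0871 Y129.7680
G1 X25.0596 Y140.0842
G1 X41.5271 Y138.2060
G1 X51.8433 Y125.2335
G1 X49.9651 Y108.7660
G1 X36.9926 Y98.4498
M5
G0 X0.0000 Y0.0000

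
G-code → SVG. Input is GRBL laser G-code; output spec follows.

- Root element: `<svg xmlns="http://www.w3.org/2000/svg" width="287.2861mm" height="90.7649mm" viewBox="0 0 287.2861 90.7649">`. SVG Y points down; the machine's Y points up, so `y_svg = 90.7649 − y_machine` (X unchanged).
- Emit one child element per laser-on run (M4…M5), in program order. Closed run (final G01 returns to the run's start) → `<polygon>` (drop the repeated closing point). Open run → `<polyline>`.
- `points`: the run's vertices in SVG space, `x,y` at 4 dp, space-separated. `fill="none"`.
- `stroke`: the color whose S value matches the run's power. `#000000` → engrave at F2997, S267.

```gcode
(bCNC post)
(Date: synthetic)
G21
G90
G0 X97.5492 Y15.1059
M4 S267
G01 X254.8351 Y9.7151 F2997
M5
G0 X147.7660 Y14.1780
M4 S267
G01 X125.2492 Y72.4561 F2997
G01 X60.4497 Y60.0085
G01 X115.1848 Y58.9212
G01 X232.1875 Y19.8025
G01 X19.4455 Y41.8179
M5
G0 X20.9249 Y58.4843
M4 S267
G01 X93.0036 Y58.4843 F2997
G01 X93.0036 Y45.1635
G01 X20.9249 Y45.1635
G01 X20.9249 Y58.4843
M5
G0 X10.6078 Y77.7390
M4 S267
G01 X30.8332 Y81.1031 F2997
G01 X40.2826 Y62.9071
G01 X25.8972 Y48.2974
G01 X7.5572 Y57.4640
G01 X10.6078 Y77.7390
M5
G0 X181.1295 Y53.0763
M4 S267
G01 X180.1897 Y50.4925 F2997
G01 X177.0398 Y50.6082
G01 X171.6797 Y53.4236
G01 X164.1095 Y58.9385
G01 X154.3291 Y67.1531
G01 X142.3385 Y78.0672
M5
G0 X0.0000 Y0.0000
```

Machine Y-up, SVG Y-down with viewBox height 90.7649, so y_svg = 90.7649 − y_machine; X carries over. Every run uses S267, so all elements get stroke `#000000` (engrave).

Run 1: The run is open, so emit a `<polyline>` with points (Y-flipped): 97.5492,75.6590 254.8351,81.0498.

Run 2: The run is open, so emit a `<polyline>` with points (Y-flipped): 147.7660,76.5869 125.2492,18.3088 60.4497,30.7564 115.1848,31.8437 232.1875,70.9624 19.4455,48.9470.

Run 3: The run returns to its start, so emit a `<polygon>` with points (Y-flipped): 20.9249,32.2806 93.0036,32.2806 93.0036,45.6014 20.9249,45.6014.

Run 4: The run returns to its start, so emit a `<polygon>` with points (Y-flipped): 10.6078,13.0259 30.8332,9.6618 40.2826,27.8578 25.8972,42.4675 7.5572,33.3009.

Run 5: The run is open, so emit a `<polyline>` with points (Y-flipped): 181.1295,37.6886 180.1897,40.2724 177.0398,40.1567 171.6797,37.3413 164.1095,31.8264 154.3291,23.6118 142.3385,12.6977.

<svg xmlns="http://www.w3.org/2000/svg" width="287.2861mm" height="90.7649mm" viewBox="0 0 287.2861 90.7649">
  <polyline points="97.5492,75.6590 254.8351,81.0498" fill="none" stroke="#000000"/>
  <polyline points="147.7660,76.5869 125.2492,18.3088 60.4497,30.7564 115.1848,31.8437 232.1875,70.9624 19.4455,48.9470" fill="none" stroke="#000000"/>
  <polygon points="20.9249,32.2806 93.0036,32.2806 93.0036,45.6014 20.9249,45.6014" fill="none" stroke="#000000"/>
  <polygon points="10.6078,13.0259 30.8332,9.6618 40.2826,27.8578 25.8972,42.4675 7.5572,33.3009" fill="none" stroke="#000000"/>
  <polyline points="181.1295,37.6886 180.1897,40.2724 177.0398,40.1567 171.6797,37.3413 164.1095,31.8264 154.3291,23.6118 142.3385,12.6977" fill="none" stroke="#000000"/>
</svg>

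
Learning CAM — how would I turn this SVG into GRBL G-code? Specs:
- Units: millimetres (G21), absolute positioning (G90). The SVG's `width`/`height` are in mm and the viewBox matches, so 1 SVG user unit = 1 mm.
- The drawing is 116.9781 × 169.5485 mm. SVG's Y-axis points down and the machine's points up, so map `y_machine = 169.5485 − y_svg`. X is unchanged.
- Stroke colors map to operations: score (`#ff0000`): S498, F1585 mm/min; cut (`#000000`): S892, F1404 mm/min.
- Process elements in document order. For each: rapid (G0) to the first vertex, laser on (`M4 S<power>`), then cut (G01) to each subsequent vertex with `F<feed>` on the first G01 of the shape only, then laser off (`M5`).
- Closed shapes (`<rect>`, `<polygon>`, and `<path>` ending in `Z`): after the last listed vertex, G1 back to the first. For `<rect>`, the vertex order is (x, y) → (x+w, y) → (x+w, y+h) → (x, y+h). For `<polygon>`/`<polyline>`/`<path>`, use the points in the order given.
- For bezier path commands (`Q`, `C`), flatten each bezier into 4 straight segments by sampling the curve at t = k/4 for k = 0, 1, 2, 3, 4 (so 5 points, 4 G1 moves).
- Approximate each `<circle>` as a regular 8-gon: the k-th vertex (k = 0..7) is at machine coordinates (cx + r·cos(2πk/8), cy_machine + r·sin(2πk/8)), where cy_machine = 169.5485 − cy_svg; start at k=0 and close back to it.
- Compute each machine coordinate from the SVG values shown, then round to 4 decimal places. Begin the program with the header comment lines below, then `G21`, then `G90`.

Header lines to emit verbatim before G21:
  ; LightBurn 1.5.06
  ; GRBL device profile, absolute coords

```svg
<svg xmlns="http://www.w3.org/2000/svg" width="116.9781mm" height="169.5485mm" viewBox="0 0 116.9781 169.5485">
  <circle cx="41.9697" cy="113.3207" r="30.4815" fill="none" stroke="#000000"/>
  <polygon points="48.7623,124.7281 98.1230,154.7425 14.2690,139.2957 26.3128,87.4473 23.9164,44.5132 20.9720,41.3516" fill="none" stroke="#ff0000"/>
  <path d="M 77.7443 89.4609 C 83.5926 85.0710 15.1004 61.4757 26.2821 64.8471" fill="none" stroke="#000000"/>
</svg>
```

viewBox `0 0 116.9781 169.5485` with mm width/height → 1 unit = 1 mm. Flip: y_m = 169.5485 − y_svg.

**Shape 1** — `<circle>` circle, stroke `#000000` → cut (S892, F1404). Machine vertices: (72.4512,56.2278) → (63.5234,77.7815) → (41.9697,86.7093) → (20.4160,77.7815) → (11.4882,56.2278) → (20.4160,34.6741) → (41.9697,25.7463) → (63.5234,34.6741) → (72.4512,56.2278). Closed: final G1 returns to the first vertex.

**Shape 2** — `<polygon>` closed polygon, stroke `#ff0000` → score (S498, F1585). Machine vertices: (48.7623,44.8204) → (98.1230,14.8060) → (14.2690,30.2528) → (26.3128,82.1012) → (23.9164,125.0353) → (20.9720,128.1969) → (48.7623,44.8204). Closed: final G1 returns to the first vertex.

**Shape 3** — `<path>` cubic bezier, stroke `#000000` → cut (S892, F1404). Control points (SVG): P0=(77.7443,89.4609), P1=(83.5926,85.0710), P2=(15.1004,61.4757), P3=(26.2821,64.8471); sampled at t=k/4. Machine vertices: (77.7443,80.0876) → (70.5982,86.2596) → (50.0132,95.3050) → (30.4282,102.8951) → (26.2821,104.7014). Open path.

; LightBurn 1.5.06
; GRBL device profile, absolute coords
G21
G90
G0 X72.4512 Y56.2278
M4 S892
G01 X63.5234 Y77.7815 F1404
G01 X41.9697 Y86.7093
G01 X20.4160 Y77.7815
G01 X11.4882 Y56.2278
G01 X20.4160 Y34.6741
G01 X41.9697 Y25.7463
G01 X63.5234 Y34.6741
G01 X72.4512 Y56.2278
M5
G0 X48.7623 Y44.8204
M4 S498
G01 X98.1230 Y14.8060 F1585
G01 X14.2690 Y30.2528
G01 X26.3128 Y82.1012
G01 X23.9164 Y125.0353
G01 X20.9720 Y128.1969
G01 X48.7623 Y44.8204
M5
G0 X77.7443 Y80.0876
M4 S892
G01 X70.5982 Y86.2596 F1404
G01 X50.0132 Y95.3050
G01 X30.4282 Y102.8951
G01 X26.2821 Y104.7014
M5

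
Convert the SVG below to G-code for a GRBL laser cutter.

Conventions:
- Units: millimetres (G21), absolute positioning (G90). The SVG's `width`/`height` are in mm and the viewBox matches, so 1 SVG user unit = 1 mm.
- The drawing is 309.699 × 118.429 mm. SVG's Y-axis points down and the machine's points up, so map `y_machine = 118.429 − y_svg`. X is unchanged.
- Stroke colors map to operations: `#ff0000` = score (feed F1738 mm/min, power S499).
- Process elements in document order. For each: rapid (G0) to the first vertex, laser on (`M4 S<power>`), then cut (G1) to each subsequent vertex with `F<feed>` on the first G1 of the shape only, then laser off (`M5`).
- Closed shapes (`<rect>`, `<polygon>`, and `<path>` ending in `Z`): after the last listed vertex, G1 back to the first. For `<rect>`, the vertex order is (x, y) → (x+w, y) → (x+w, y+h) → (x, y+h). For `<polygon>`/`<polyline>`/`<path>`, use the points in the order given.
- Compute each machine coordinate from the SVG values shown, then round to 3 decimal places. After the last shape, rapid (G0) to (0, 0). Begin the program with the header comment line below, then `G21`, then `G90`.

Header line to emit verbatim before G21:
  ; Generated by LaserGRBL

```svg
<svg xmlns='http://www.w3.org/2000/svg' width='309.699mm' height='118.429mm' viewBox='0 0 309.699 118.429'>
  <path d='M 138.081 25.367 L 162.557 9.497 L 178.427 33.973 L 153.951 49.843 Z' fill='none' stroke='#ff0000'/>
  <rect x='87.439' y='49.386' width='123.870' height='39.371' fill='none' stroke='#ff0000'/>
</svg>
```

; Generated by LaserGRBL
G21
G90
G0 X138.081 Y93.062
M4 S499
G1 X162.557 Y108.932 F1738
G1 X178.427 Y84.456
G1 X153.951 Y68.586
G1 X138.081 Y93.062
M5
G0 X87.439 Y69.043
M4 S499
G1 X211.309 Y69.043 F1738
G1 X211.309 Y29.672
G1 X87.439 Y29.672
G1 X87.439 Y69.043
M5
G0 X0.000 Y0.000

1 u = 1 mm; y_m = 118.429 − y.

[1] `<path>` regular polygon, #ff0000→score S499 F1738: (138.081,93.062) → (162.557,108.932) → (178.427,84.456) → (153.951,68.586) → (138.081,93.062) (closed)

[2] `<rect>` rectangle, #ff0000→score S499 F1738: (87.439,69.043) → (211.309,69.043) → (211.309,29.672) → (87.439,29.672) → (87.439,69.043) (closed)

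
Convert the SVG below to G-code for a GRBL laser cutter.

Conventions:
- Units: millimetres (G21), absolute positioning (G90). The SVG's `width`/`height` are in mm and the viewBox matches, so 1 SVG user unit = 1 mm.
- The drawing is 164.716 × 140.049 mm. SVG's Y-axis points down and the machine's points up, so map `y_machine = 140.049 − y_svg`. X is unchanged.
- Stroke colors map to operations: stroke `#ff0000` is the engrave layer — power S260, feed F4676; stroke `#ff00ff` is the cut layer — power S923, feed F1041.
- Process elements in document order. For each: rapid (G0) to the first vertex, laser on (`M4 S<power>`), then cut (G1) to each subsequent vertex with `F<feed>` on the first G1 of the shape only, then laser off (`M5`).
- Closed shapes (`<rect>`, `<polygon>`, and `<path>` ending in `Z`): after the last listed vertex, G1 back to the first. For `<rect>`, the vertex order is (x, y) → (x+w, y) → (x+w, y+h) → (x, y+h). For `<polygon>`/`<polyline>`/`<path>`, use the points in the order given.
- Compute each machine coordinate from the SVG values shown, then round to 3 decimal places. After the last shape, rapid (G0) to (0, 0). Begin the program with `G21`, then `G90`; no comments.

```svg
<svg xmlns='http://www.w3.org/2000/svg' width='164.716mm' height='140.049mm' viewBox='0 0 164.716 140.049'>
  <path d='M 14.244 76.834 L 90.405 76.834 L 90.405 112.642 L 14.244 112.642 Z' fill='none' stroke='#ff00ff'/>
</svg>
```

G21
G90
G0 X14.244 Y63.215
M4 S923
G1 X90.405 Y63.215 F1041
G1 X90.405 Y27.407
G1 X14.244 Y27.407
G1 X14.244 Y63.215
M5
G0 X0.000 Y0.000

viewBox `0 0 164.716 140.049` with mm width/height → 1 unit = 1 mm. Flip: y_m = 140.049 − y_svg.

**Shape 1** — `<path>` rectangle, stroke `#ff00ff` → cut (S923, F1041). Machine vertices: (14.244,63.215) → (90.405,63.215) → (90.405,27.407) → (14.244,27.407) → (14.244,63.215). Closed: final G1 returns to the first vertex.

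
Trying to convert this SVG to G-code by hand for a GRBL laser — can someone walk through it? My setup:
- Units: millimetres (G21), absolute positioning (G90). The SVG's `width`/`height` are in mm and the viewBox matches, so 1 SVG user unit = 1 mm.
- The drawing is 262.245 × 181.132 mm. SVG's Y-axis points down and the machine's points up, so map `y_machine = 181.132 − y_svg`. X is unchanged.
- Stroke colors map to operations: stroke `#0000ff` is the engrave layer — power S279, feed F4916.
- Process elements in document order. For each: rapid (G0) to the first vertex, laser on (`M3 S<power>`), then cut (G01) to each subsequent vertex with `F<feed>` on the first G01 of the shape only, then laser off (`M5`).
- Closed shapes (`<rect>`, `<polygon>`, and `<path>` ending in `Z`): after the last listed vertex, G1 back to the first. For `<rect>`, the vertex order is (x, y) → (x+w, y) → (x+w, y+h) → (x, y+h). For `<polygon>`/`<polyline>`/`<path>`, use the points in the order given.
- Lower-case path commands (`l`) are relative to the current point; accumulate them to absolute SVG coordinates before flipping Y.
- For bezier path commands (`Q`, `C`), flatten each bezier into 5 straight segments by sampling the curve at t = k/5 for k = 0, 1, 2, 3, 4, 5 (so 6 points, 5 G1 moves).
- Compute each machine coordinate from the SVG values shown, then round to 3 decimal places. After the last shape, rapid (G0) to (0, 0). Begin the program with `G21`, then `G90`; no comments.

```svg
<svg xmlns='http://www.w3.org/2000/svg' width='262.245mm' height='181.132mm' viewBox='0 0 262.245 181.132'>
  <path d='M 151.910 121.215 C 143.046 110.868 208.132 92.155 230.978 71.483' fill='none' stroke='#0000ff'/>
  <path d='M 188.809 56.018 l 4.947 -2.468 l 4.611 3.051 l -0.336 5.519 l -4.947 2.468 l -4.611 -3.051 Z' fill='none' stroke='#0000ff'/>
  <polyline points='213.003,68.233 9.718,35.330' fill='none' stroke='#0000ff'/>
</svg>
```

1 u = 1 mm; y_m = 181.132 − y.

[1] `<path>` cubic bezier, #0000ff→engrave S279 F4916: (151.910,59.917) → (154.536,67.078) → (169.333,75.939) → (190.724,86.193) → (213.131,97.532) → (230.978,109.649)

[2] `<path>` regular polygon, #0000ff→engrave S279 F4916: (188.809,125.114) → (193.756,127.582) → (198.367,124.531) → (198.031,119.012) → (193.084,116.544) → (188.473,119.595) → (188.809,125.114) (closed)

[3] `<polyline>` line segment, #0000ff→engrave S279 F4916: (213.003,112.899) → (9.718,145.802)

G21
G90
G0 X151.910 Y59.917
M3 S279
G01 X154.536 Y67.078 F4916
G01 X169.333 Y75.939
G01 X190.724 Y86.193
G01 X213.131 Y97.532
G01 X230.978 Y109.649
M5
G0 X188.809 Y125.114
M3 S279
G01 X193.756 Y127.582 F4916
G01 X198.367 Y124.531
G01 X198.031 Y119.012
G01 X193.084 Y116.544
G01 X188.473 Y119.595
G01 X188.809 Y125.114
M5
G0 X213.003 Y112.899
M3 S279
G01 X9.718 Y145.802 F4916
M5
G0 X0.000 Y0.000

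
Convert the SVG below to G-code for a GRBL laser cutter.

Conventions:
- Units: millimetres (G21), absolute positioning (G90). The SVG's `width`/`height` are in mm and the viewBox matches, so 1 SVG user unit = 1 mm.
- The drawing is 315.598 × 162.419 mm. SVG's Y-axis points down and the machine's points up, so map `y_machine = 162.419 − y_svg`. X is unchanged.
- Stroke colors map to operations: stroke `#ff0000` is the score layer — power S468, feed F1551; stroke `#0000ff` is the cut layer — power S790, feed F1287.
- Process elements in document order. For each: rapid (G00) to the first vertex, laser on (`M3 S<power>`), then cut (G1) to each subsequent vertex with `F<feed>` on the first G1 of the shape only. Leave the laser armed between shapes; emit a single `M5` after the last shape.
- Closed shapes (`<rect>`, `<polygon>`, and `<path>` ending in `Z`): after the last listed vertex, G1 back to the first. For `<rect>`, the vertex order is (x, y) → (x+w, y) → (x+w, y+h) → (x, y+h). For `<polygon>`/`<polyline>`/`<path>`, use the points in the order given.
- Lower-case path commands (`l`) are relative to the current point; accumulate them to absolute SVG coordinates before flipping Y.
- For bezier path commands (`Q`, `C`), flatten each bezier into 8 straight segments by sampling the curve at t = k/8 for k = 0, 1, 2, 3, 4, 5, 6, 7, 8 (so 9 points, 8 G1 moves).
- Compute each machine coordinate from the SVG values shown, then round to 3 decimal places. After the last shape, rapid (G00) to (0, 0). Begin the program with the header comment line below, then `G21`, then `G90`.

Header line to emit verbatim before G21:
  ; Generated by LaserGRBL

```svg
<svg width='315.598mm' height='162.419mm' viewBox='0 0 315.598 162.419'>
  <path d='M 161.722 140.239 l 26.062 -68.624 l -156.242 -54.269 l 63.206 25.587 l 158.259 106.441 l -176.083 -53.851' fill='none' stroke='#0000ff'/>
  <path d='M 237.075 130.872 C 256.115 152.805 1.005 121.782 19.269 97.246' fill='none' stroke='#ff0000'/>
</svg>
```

; Generated by LaserGRBL
G21
G90
G00 X161.722 Y22.180
M3 S790
G1 X187.784 Y90.804 F1287
G1 X31.542 Y145.073
G1 X94.748 Y119.486
G1 X253.007 Y13.045
G1 X76.924 Y66.896
G00 X237.075 Y31.547
M3 S468
G1 X232.434 Y25.688 F1551
G1 X208.507 Y24.098
G1 X171.711 Y26.078
G1 X128.463 Y30.934
G1 X85.178 Y37.968
G1 X48.274 Y46.483
G1 X24.165 Y55.784
G1 X19.269 Y65.173
M5
G00 X0.000 Y0.000

Since the viewBox matches the mm dimensions, user units are millimetres directly. The only transform is the Y-flip y_m = 162.419 − y_svg.

Shape 1 is a open polyline drawn with `<path>`. Its stroke #0000ff means cut at S790, F1287. After flipping Y the toolpath is (161.722,22.180) → (187.784,90.804) → (31.542,145.073) → (94.748,119.486) → (253.007,13.045) → (76.924,66.896).

Shape 2 is a cubic bezier drawn with `<path>`. Its stroke #ff0000 means score at S468, F1551. After flipping Y the toolpath is (237.075,31.547) → (232.434,25.688) → (208.507,24.098) → (171.711,26.078) → (128.463,30.934) → (85.178,37.968) → (48.274,46.483) → (24.165,55.784) → (19.269,65.173).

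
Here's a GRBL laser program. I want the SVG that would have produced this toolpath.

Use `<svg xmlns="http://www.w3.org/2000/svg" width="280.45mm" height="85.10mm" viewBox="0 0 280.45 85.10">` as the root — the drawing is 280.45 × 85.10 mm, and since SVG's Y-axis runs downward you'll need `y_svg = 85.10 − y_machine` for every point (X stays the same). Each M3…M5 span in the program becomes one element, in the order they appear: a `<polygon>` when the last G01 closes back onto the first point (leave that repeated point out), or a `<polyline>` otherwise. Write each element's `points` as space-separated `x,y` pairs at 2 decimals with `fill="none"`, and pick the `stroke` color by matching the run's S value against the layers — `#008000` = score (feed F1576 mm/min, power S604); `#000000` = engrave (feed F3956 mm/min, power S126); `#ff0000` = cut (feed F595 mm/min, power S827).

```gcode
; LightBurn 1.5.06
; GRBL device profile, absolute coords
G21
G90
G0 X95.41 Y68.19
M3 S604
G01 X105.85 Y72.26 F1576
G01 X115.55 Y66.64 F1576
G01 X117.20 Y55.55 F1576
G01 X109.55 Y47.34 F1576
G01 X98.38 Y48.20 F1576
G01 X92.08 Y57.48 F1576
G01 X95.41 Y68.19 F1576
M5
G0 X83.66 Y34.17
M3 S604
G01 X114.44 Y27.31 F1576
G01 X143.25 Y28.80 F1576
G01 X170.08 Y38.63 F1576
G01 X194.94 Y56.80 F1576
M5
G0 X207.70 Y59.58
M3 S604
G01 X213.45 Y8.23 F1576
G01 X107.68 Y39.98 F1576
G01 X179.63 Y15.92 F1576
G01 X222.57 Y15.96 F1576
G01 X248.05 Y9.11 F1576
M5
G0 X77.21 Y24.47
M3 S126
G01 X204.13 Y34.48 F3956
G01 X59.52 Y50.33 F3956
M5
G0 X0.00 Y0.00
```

<svg xmlns="http://www.w3.org/2000/svg" width="280.45mm" height="85.10mm" viewBox="0 0 280.45 85.10">
  <polygon points="95.41,16.91 105.85,12.84 115.55,18.46 117.20,29.55 109.55,37.76 98.38,36.90 92.08,27.62" fill="none" stroke="#008000"/>
  <polyline points="83.66,50.93 114.44,57.79 143.25,56.30 170.08,46.47 194.94,28.30" fill="none" stroke="#008000"/>
  <polyline points="207.70,25.52 213.45,76.87 107.68,45.12 179.63,69.18 222.57,69.14 248.05,75.99" fill="none" stroke="#008000"/>
  <polyline points="77.21,60.63 204.13,50.62 59.52,34.77" fill="none" stroke="#000000"/>
</svg>

Each laser-on run becomes one SVG element. Flip Y back into SVG space with y_svg = 85.10 − y_machine.

Run 1: the run's S604 means `#008000` (score). The run returns to its start, so emit a `<polygon>` with points (Y-flipped): 95.41,16.91 105.85,12.84 115.55,18.46 117.20,29.55 109.55,37.76 98.38,36.90 92.08,27.62.

Run 2: power S604 maps to stroke `#008000` (score). The run is open, so emit a `<polyline>` with points (Y-flipped): 83.66,50.93 114.44,57.79 143.25,56.30 170.08,46.47 194.94,28.30.

Run 3: the run's S604 means `#008000` (score). The run is open, so emit a `<polyline>` with points (Y-flipped): 207.70,25.52 213.45,76.87 107.68,45.12 179.63,69.18 222.57,69.14 248.05,75.99.

Run 4: power S126 maps to stroke `#000000` (engrave). The run is open, so emit a `<polyline>` with points (Y-flipped): 77.21,60.63 204.13,50.62 59.52,34.77.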